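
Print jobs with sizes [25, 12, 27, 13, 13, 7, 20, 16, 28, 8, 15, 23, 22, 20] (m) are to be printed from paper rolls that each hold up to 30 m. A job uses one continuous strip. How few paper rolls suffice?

10

Total = 28 + 27 + 25 + 23 + 22 + 20 + 20 + 16 + 15 + 13 + 13 + 12 + 8 + 7 = 249 m.
Lower bound: ⌈249/30⌉ = 9 paper rolls.
A packing using 10 paper rolls:
  roll 1: 28 = 28
  roll 2: 27 = 27
  roll 3: 25 = 25
  roll 4: 23 + 7 = 30
  roll 5: 22 + 8 = 30
  roll 6: 20 = 20
  roll 7: 20 = 20
  roll 8: 16 + 13 = 29
  roll 9: 15 + 13 = 28
  roll 10: 12 = 12
No arrangement into 9 paper rolls stays within capacity, so 10 is optimal.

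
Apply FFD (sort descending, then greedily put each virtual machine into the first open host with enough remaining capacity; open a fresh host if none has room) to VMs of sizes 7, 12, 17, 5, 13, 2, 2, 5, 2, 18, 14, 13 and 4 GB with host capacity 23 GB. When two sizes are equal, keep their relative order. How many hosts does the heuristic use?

Sorted descending: 18, 17, 14, 13, 13, 12, 7, 5, 5, 4, 2, 2, 2.
  18 → host 1 (new)  [load 18/23]
  17 → host 2 (new)  [load 17/23]
  14 → host 3 (new)  [load 14/23]
  13 → host 4 (new)  [load 13/23]
  13 → host 5 (new)  [load 13/23]
  12 → host 6 (new)  [load 12/23]
  7 → host 3  [load 21/23]
  5 → host 1  [load 23/23]
  5 → host 2  [load 22/23]
  4 → host 4  [load 17/23]
  2 → host 3  [load 23/23]
  2 → host 4  [load 19/23]
  2 → host 4  [load 21/23]
6 hosts opened.

6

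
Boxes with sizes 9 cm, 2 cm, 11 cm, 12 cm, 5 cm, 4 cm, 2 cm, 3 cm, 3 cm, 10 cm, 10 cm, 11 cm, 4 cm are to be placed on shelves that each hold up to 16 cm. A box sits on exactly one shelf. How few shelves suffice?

Total = 12 + 11 + 11 + 10 + 10 + 9 + 5 + 4 + 4 + 3 + 3 + 2 + 2 = 86 cm.
Lower bound: ⌈86/16⌉ = 6 shelves.
A packing using 6 shelves:
  shelf 1: 12 + 4 = 16
  shelf 2: 11 + 5 = 16
  shelf 3: 11 + 4 = 15
  shelf 4: 10 + 3 + 3 = 16
  shelf 5: 10 + 2 + 2 = 14
  shelf 6: 9 = 9
This matches the lower bound, so 6 is optimal.

6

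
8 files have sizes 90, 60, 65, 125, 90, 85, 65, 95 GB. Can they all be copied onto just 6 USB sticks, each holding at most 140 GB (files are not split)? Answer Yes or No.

Total = 675 GB; ⌈675/140⌉ = 5.
The bound of 5 does not rule out 6, but exhaustive search shows no assignment into 6 USB sticks of capacity 140 GB exists — the minimum is 7.

No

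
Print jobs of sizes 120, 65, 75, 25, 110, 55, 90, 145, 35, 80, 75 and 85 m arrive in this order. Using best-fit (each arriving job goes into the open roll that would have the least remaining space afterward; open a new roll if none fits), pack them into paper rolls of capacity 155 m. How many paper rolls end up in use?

  120 → roll 1 (new)  [load 120/155]
  65 → roll 2 (new)  [load 65/155]
  75 → roll 2  [load 140/155]
  25 → roll 1  [load 145/155]
  110 → roll 3 (new)  [load 110/155]
  55 → roll 4 (new)  [load 55/155]
  90 → roll 4  [load 145/155]
  145 → roll 5 (new)  [load 145/155]
  35 → roll 3  [load 145/155]
  80 → roll 6 (new)  [load 80/155]
  75 → roll 6  [load 155/155]
  85 → roll 7 (new)  [load 85/155]
7 paper rolls opened.

7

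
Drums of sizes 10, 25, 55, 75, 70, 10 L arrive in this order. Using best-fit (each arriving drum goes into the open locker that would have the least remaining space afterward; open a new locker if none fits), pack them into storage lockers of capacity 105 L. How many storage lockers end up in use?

3

  10 → locker 1 (new)  [load 10/105]
  25 → locker 1  [load 35/105]
  55 → locker 1  [load 90/105]
  75 → locker 2 (new)  [load 75/105]
  70 → locker 3 (new)  [load 70/105]
  10 → locker 1  [load 100/105]
3 storage lockers opened.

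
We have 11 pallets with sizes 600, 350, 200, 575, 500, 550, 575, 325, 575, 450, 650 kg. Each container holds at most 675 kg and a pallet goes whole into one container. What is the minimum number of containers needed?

9

Total = 650 + 600 + 575 + 575 + 575 + 550 + 500 + 450 + 350 + 325 + 200 = 5350 kg.
Lower bound: ⌈5350/675⌉ = 8 containers.
Also, 9 pallets each exceed 675/2 kg, and no two of those can share a container, so at least 9 containers are needed.
A packing using 9 containers:
  container 1: 650 = 650
  container 2: 600 = 600
  container 3: 575 = 575
  container 4: 575 = 575
  container 5: 575 = 575
  container 6: 550 = 550
  container 7: 500 = 500
  container 8: 450 + 200 = 650
  container 9: 350 + 325 = 675
This matches the lower bound, so 9 is optimal.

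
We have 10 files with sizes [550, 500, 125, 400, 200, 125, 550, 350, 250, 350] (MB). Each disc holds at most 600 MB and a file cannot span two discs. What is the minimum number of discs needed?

Total = 550 + 550 + 500 + 400 + 350 + 350 + 250 + 200 + 125 + 125 = 3400 MB.
Lower bound: ⌈3400/600⌉ = 6 discs.
A packing using 6 discs:
  disc 1: 550 = 550
  disc 2: 550 = 550
  disc 3: 500 = 500
  disc 4: 400 + 200 = 600
  disc 5: 350 + 250 = 600
  disc 6: 350 + 125 + 125 = 600
This matches the lower bound, so 6 is optimal.

6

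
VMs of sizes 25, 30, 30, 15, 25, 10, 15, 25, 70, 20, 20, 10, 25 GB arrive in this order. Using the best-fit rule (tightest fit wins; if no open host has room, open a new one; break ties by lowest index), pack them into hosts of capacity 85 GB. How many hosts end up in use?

4

  25 → host 1 (new)  [load 25/85]
  30 → host 1  [load 55/85]
  30 → host 1  [load 85/85]
  15 → host 2 (new)  [load 15/85]
  25 → host 2  [load 40/85]
  10 → host 2  [load 50/85]
  15 → host 2  [load 65/85]
  25 → host 3 (new)  [load 25/85]
  70 → host 4 (new)  [load 70/85]
  20 → host 2  [load 85/85]
  20 → host 3  [load 45/85]
  10 → host 4  [load 80/85]
  25 → host 3  [load 70/85]
4 hosts opened.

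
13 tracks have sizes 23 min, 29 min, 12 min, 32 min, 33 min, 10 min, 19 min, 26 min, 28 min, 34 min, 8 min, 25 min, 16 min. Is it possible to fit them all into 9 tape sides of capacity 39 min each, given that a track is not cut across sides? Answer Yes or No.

A valid assignment using 9 tape sides:
  side 1: 34 = 34
  side 2: 33 = 33
  side 3: 32 = 32
  side 4: 29 + 10 = 39
  side 5: 28 + 8 = 36
  side 6: 26 + 12 = 38
  side 7: 25 = 25
  side 8: 23 + 16 = 39
  side 9: 19 = 19
Every load is within 39 min, so 9 tape sides suffice.

Yes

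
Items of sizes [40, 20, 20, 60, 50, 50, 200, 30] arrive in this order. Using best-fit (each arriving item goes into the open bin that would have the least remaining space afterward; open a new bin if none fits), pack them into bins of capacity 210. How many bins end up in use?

3

  40 → bin 1 (new)  [load 40/210]
  20 → bin 1  [load 60/210]
  20 → bin 1  [load 80/210]
  60 → bin 1  [load 140/210]
  50 → bin 1  [load 190/210]
  50 → bin 2 (new)  [load 50/210]
  200 → bin 3 (new)  [load 200/210]
  30 → bin 2  [load 80/210]
3 bins opened.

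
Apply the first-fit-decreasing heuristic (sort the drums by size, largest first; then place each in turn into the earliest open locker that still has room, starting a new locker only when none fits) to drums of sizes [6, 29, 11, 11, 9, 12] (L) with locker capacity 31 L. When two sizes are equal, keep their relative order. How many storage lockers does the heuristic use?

Sorted descending: 29, 12, 11, 11, 9, 6.
  29 → locker 1 (new)  [load 29/31]
  12 → locker 2 (new)  [load 12/31]
  11 → locker 2  [load 23/31]
  11 → locker 3 (new)  [load 11/31]
  9 → locker 3  [load 20/31]
  6 → locker 2  [load 29/31]
3 storage lockers opened.

3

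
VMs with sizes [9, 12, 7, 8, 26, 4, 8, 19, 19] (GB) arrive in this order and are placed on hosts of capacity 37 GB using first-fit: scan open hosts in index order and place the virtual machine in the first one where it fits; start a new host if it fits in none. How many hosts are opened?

  9 → host 1 (new)  [load 9/37]
  12 → host 1  [load 21/37]
  7 → host 1  [load 28/37]
  8 → host 1  [load 36/37]
  26 → host 2 (new)  [load 26/37]
  4 → host 2  [load 30/37]
  8 → host 3 (new)  [load 8/37]
  19 → host 3  [load 27/37]
  19 → host 4 (new)  [load 19/37]
4 hosts opened.

4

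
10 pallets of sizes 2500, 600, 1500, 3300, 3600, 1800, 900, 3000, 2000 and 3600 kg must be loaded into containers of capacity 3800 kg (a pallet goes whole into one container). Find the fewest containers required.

7

Total = 3600 + 3600 + 3300 + 3000 + 2500 + 2000 + 1800 + 1500 + 900 + 600 = 22800 kg.
Lower bound: ⌈22800/3800⌉ = 6 containers.
A packing using 7 containers:
  container 1: 3600 = 3600
  container 2: 3600 = 3600
  container 3: 3300 = 3300
  container 4: 3000 + 600 = 3600
  container 5: 2500 + 900 = 3400
  container 6: 2000 + 1800 = 3800
  container 7: 1500 = 1500
No arrangement into 6 containers stays within capacity, so 7 is optimal.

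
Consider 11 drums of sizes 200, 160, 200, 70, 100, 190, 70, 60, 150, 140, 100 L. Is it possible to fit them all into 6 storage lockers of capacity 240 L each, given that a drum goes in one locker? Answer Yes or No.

No

Total = 1440 L; ⌈1440/240⌉ = 6.
The bound of 6 does not rule out 6, but exhaustive search shows no assignment into 6 storage lockers of capacity 240 L exists — the minimum is 7.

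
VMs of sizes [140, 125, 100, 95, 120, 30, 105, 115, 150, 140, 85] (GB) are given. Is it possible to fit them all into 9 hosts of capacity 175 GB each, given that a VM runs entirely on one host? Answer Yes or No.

No

Total = 1205 GB; ⌈1205/175⌉ = 7.
9 VMs each exceed half the capacity and cannot share a host, forcing at least 9 hosts.
The bound of 9 does not rule out 9, but exhaustive search shows no assignment into 9 hosts of capacity 175 GB exists — the minimum is 10.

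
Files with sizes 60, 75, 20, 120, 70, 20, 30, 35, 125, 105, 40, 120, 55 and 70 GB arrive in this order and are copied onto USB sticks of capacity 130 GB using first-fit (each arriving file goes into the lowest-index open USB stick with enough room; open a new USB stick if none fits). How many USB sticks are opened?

  60 → USB stick 1 (new)  [load 60/130]
  75 → USB stick 2 (new)  [load 75/130]
  20 → USB stick 1  [load 80/130]
  120 → USB stick 3 (new)  [load 120/130]
  70 → USB stick 4 (new)  [load 70/130]
  20 → USB stick 1  [load 100/130]
  30 → USB stick 1  [load 130/130]
  35 → USB stick 2  [load 110/130]
  125 → USB stick 5 (new)  [load 125/130]
  105 → USB stick 6 (new)  [load 105/130]
  40 → USB stick 4  [load 110/130]
  120 → USB stick 7 (new)  [load 120/130]
  55 → USB stick 8 (new)  [load 55/130]
  70 → USB stick 8  [load 125/130]
8 USB sticks opened.

8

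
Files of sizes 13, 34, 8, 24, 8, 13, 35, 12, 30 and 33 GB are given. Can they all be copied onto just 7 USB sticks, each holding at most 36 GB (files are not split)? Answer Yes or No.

A valid assignment using 7 USB sticks:
  USB stick 1: 35 = 35
  USB stick 2: 34 = 34
  USB stick 3: 33 = 33
  USB stick 4: 30 = 30
  USB stick 5: 24 + 12 = 36
  USB stick 6: 13 + 13 + 8 = 34
  USB stick 7: 8 = 8
Every load is within 36 GB, so 7 USB sticks suffice.

Yes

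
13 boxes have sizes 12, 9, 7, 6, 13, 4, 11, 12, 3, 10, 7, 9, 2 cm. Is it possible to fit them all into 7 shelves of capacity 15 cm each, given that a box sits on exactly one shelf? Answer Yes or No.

No

Total = 105 cm; ⌈105/15⌉ = 7.
The bound of 7 does not rule out 7, but exhaustive search shows no assignment into 7 shelves of capacity 15 cm exists — the minimum is 8.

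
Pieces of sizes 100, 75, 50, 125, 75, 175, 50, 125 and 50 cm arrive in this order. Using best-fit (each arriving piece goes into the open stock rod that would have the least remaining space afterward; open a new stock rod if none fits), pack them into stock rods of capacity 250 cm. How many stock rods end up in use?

4

  100 → stock rod 1 (new)  [load 100/250]
  75 → stock rod 1  [load 175/250]
  50 → stock rod 1  [load 225/250]
  125 → stock rod 2 (new)  [load 125/250]
  75 → stock rod 2  [load 200/250]
  175 → stock rod 3 (new)  [load 175/250]
  50 → stock rod 2  [load 250/250]
  125 → stock rod 4 (new)  [load 125/250]
  50 → stock rod 3  [load 225/250]
4 stock rods opened.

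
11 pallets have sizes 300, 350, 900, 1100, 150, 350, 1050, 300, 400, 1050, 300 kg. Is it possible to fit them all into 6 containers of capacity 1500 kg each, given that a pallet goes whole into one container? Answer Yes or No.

A valid assignment using 5 containers:
  container 1: 1100 + 400 = 1500
  container 2: 1050 + 350 = 1400
  container 3: 1050 + 350 = 1400
  container 4: 900 + 300 + 300 = 1500
  container 5: 300 + 150 = 450
That uses only 5 ≤ 6, so 6 containers are enough.

Yes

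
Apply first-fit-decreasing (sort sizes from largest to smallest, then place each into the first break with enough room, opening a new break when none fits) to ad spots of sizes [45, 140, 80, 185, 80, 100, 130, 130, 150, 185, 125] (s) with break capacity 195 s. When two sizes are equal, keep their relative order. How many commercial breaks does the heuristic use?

Sorted descending: 185, 185, 150, 140, 130, 130, 125, 100, 80, 80, 45.
  185 → break 1 (new)  [load 185/195]
  185 → break 2 (new)  [load 185/195]
  150 → break 3 (new)  [load 150/195]
  140 → break 4 (new)  [load 140/195]
  130 → break 5 (new)  [load 130/195]
  130 → break 6 (new)  [load 130/195]
  125 → break 7 (new)  [load 125/195]
  100 → break 8 (new)  [load 100/195]
  80 → break 8  [load 180/195]
  80 → break 9 (new)  [load 80/195]
  45 → break 3  [load 195/195]
9 commercial breaks opened.

9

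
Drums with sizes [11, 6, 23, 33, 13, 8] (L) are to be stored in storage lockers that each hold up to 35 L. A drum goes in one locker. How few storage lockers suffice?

Total = 33 + 23 + 13 + 11 + 8 + 6 = 94 L.
Lower bound: ⌈94/35⌉ = 3 storage lockers.
A packing using 3 storage lockers:
  locker 1: 33 = 33
  locker 2: 23 + 11 = 34
  locker 3: 13 + 8 + 6 = 27
This matches the lower bound, so 3 is optimal.

3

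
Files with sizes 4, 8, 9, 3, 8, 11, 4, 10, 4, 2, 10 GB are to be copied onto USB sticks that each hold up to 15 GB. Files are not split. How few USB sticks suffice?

6

Total = 11 + 10 + 10 + 9 + 8 + 8 + 4 + 4 + 4 + 3 + 2 = 73 GB.
Lower bound: ⌈73/15⌉ = 5 USB sticks.
Also, 6 files each exceed 15/2 GB, and no two of those can share a USB stick, so at least 6 USB sticks are needed.
A packing using 6 USB sticks:
  USB stick 1: 11 + 4 = 15
  USB stick 2: 10 + 4 = 14
  USB stick 3: 10 + 4 = 14
  USB stick 4: 9 + 3 + 2 = 14
  USB stick 5: 8 = 8
  USB stick 6: 8 = 8
This matches the lower bound, so 6 is optimal.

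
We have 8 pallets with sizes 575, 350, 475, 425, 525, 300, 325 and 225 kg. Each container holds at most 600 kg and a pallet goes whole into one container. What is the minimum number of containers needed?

7

Total = 575 + 525 + 475 + 425 + 350 + 325 + 300 + 225 = 3200 kg.
Lower bound: ⌈3200/600⌉ = 6 containers.
A packing using 7 containers:
  container 1: 575 = 575
  container 2: 525 = 525
  container 3: 475 = 475
  container 4: 425 = 425
  container 5: 350 + 225 = 575
  container 6: 325 = 325
  container 7: 300 = 300
No arrangement into 6 containers stays within capacity, so 7 is optimal.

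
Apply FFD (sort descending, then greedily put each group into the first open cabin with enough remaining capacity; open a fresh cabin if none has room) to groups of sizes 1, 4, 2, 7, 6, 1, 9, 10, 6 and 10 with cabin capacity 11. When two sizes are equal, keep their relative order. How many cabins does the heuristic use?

Sorted descending: 10, 10, 9, 7, 6, 6, 4, 2, 1, 1.
  10 → cabin 1 (new)  [load 10/11]
  10 → cabin 2 (new)  [load 10/11]
  9 → cabin 3 (new)  [load 9/11]
  7 → cabin 4 (new)  [load 7/11]
  6 → cabin 5 (new)  [load 6/11]
  6 → cabin 6 (new)  [load 6/11]
  4 → cabin 4  [load 11/11]
  2 → cabin 3  [load 11/11]
  1 → cabin 1  [load 11/11]
  1 → cabin 2  [load 11/11]
6 cabins opened.

6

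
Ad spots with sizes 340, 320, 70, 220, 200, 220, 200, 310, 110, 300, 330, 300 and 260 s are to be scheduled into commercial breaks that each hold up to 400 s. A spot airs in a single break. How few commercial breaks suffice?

Total = 340 + 330 + 320 + 310 + 300 + 300 + 260 + 220 + 220 + 200 + 200 + 110 + 70 = 3180 s.
Lower bound: ⌈3180/400⌉ = 8 commercial breaks.
Also, 9 ad spots each exceed 200 s, and no two of those can share a break, so at least 9 commercial breaks are needed.
A packing using 10 commercial breaks:
  break 1: 340 = 340
  break 2: 330 + 70 = 400
  break 3: 320 = 320
  break 4: 310 = 310
  break 5: 300 = 300
  break 6: 300 = 300
  break 7: 260 + 110 = 370
  break 8: 220 = 220
  break 9: 220 = 220
  break 10: 200 + 200 = 400
No arrangement into 9 commercial breaks stays within capacity, so 10 is optimal.

10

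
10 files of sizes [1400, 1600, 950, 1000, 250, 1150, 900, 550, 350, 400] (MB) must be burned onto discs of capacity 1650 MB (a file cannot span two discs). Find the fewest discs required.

Total = 1600 + 1400 + 1150 + 1000 + 950 + 900 + 550 + 400 + 350 + 250 = 8550 MB.
Lower bound: ⌈8550/1650⌉ = 6 discs.
A packing using 6 discs:
  disc 1: 1600 = 1600
  disc 2: 1400 + 250 = 1650
  disc 3: 1150 + 400 = 1550
  disc 4: 1000 + 550 = 1550
  disc 5: 950 + 350 = 1300
  disc 6: 900 = 900
This matches the lower bound, so 6 is optimal.

6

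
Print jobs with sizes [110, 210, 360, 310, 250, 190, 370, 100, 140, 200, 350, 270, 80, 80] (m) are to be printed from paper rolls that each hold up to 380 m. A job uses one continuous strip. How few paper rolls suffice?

9

Total = 370 + 360 + 350 + 310 + 270 + 250 + 210 + 200 + 190 + 140 + 110 + 100 + 80 + 80 = 3020 m.
Lower bound: ⌈3020/380⌉ = 8 paper rolls.
A packing using 9 paper rolls:
  roll 1: 370 = 370
  roll 2: 360 = 360
  roll 3: 350 = 350
  roll 4: 310 = 310
  roll 5: 270 + 110 = 380
  roll 6: 250 + 100 = 350
  roll 7: 210 + 140 = 350
  roll 8: 200 + 80 + 80 = 360
  roll 9: 190 = 190
No arrangement into 8 paper rolls stays within capacity, so 9 is optimal.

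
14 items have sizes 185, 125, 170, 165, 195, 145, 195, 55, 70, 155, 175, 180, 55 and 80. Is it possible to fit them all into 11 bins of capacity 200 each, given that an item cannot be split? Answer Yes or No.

A valid assignment using 11 bins:
  bin 1: 195 = 195
  bin 2: 195 = 195
  bin 3: 185 = 185
  bin 4: 180 = 180
  bin 5: 175 = 175
  bin 6: 170 = 170
  bin 7: 165 = 165
  bin 8: 155 = 155
  bin 9: 145 + 55 = 200
  bin 10: 125 + 70 = 195
  bin 11: 80 + 55 = 135
Every load is within 200, so 11 bins suffice.

Yes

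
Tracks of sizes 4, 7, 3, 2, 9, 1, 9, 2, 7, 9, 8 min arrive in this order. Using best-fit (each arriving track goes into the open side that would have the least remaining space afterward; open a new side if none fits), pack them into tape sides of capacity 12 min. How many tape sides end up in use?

6

  4 → side 1 (new)  [load 4/12]
  7 → side 1  [load 11/12]
  3 → side 2 (new)  [load 3/12]
  2 → side 2  [load 5/12]
  9 → side 3 (new)  [load 9/12]
  1 → side 1  [load 12/12]
  9 → side 4 (new)  [load 9/12]
  2 → side 3  [load 11/12]
  7 → side 2  [load 12/12]
  9 → side 5 (new)  [load 9/12]
  8 → side 6 (new)  [load 8/12]
6 tape sides opened.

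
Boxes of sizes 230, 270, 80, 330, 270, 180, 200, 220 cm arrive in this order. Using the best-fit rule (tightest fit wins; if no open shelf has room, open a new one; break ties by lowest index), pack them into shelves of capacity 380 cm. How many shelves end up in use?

6

  230 → shelf 1 (new)  [load 230/380]
  270 → shelf 2 (new)  [load 270/380]
  80 → shelf 2  [load 350/380]
  330 → shelf 3 (new)  [load 330/380]
  270 → shelf 4 (new)  [load 270/380]
  180 → shelf 5 (new)  [load 180/380]
  200 → shelf 5  [load 380/380]
  220 → shelf 6 (new)  [load 220/380]
6 shelves opened.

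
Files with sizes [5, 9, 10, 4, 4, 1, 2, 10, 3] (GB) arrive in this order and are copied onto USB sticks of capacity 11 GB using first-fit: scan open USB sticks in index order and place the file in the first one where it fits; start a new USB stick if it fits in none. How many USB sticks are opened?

  5 → USB stick 1 (new)  [load 5/11]
  9 → USB stick 2 (new)  [load 9/11]
  10 → USB stick 3 (new)  [load 10/11]
  4 → USB stick 1  [load 9/11]
  4 → USB stick 4 (new)  [load 4/11]
  1 → USB stick 1  [load 10/11]
  2 → USB stick 2  [load 11/11]
  10 → USB stick 5 (new)  [load 10/11]
  3 → USB stick 4  [load 7/11]
5 USB sticks opened.

5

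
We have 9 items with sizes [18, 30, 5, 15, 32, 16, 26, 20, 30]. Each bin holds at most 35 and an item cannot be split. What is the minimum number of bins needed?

6

Total = 32 + 30 + 30 + 26 + 20 + 18 + 16 + 15 + 5 = 192.
Lower bound: ⌈192/35⌉ = 6 bins.
A packing using 6 bins:
  bin 1: 32 = 32
  bin 2: 30 + 5 = 35
  bin 3: 30 = 30
  bin 4: 26 = 26
  bin 5: 20 + 15 = 35
  bin 6: 18 + 16 = 34
This matches the lower bound, so 6 is optimal.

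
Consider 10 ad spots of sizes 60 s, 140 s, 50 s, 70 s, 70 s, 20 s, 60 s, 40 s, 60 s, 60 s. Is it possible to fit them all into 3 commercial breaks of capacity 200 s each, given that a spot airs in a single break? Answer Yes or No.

No

Total = 630 s; ⌈630/200⌉ = 4.
At least 4 commercial breaks are required, but only 3 are allowed.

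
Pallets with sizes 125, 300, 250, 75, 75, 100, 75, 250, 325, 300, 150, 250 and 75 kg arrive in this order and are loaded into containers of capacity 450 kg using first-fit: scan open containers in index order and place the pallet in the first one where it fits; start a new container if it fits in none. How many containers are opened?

6

  125 → container 1 (new)  [load 125/450]
  300 → container 1  [load 425/450]
  250 → container 2 (new)  [load 250/450]
  75 → container 2  [load 325/450]
  75 → container 2  [load 400/450]
  100 → container 3 (new)  [load 100/450]
  75 → container 3  [load 175/450]
  250 → container 3  [load 425/450]
  325 → container 4 (new)  [load 325/450]
  300 → container 5 (new)  [load 300/450]
  150 → container 5  [load 450/450]
  250 → container 6 (new)  [load 250/450]
  75 → container 4  [load 400/450]
6 containers opened.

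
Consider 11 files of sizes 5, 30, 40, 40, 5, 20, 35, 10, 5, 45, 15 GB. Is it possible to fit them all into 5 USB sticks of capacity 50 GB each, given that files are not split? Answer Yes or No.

Yes

A valid assignment using 5 USB sticks:
  USB stick 1: 45 + 5 = 50
  USB stick 2: 40 + 10 = 50
  USB stick 3: 40 + 5 + 5 = 50
  USB stick 4: 35 + 15 = 50
  USB stick 5: 30 + 20 = 50
Every load is within 50 GB, so 5 USB sticks suffice.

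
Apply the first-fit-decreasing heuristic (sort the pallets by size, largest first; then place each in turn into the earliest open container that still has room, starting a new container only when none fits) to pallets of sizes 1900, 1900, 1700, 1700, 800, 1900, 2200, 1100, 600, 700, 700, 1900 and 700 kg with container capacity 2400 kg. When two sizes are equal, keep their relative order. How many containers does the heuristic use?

Sorted descending: 2200, 1900, 1900, 1900, 1900, 1700, 1700, 1100, 800, 700, 700, 700, 600.
  2200 → container 1 (new)  [load 2200/2400]
  1900 → container 2 (new)  [load 1900/2400]
  1900 → container 3 (new)  [load 1900/2400]
  1900 → container 4 (new)  [load 1900/2400]
  1900 → container 5 (new)  [load 1900/2400]
  1700 → container 6 (new)  [load 1700/2400]
  1700 → container 7 (new)  [load 1700/2400]
  1100 → container 8 (new)  [load 1100/2400]
  800 → container 8  [load 1900/2400]
  700 → container 6  [load 2400/2400]
  700 → container 7  [load 2400/2400]
  700 → container 9 (new)  [load 700/2400]
  600 → container 9  [load 1300/2400]
9 containers opened.

9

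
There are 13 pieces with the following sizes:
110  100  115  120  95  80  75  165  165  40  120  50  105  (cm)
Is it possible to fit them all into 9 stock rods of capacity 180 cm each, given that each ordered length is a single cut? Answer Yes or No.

A valid assignment using 9 stock rods:
  stock rod 1: 165 = 165
  stock rod 2: 165 = 165
  stock rod 3: 120 + 50 = 170
  stock rod 4: 120 + 40 = 160
  stock rod 5: 115 = 115
  stock rod 6: 110 = 110
  stock rod 7: 105 + 75 = 180
  stock rod 8: 100 + 80 = 180
  stock rod 9: 95 = 95
Every load is within 180 cm, so 9 stock rods suffice.

Yes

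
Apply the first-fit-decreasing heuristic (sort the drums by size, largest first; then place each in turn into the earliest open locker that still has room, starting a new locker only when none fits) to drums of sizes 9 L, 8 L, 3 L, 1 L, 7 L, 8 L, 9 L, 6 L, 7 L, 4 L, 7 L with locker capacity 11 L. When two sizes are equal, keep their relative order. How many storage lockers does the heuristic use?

8

Sorted descending: 9, 9, 8, 8, 7, 7, 7, 6, 4, 3, 1.
  9 → locker 1 (new)  [load 9/11]
  9 → locker 2 (new)  [load 9/11]
  8 → locker 3 (new)  [load 8/11]
  8 → locker 4 (new)  [load 8/11]
  7 → locker 5 (new)  [load 7/11]
  7 → locker 6 (new)  [load 7/11]
  7 → locker 7 (new)  [load 7/11]
  6 → locker 8 (new)  [load 6/11]
  4 → locker 5  [load 11/11]
  3 → locker 3  [load 11/11]
  1 → locker 1  [load 10/11]
8 storage lockers opened.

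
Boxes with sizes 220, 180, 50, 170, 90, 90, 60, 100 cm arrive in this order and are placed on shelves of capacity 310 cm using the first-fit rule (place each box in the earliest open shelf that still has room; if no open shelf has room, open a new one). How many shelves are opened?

4

  220 → shelf 1 (new)  [load 220/310]
  180 → shelf 2 (new)  [load 180/310]
  50 → shelf 1  [load 270/310]
  170 → shelf 3 (new)  [load 170/310]
  90 → shelf 2  [load 270/310]
  90 → shelf 3  [load 260/310]
  60 → shelf 4 (new)  [load 60/310]
  100 → shelf 4  [load 160/310]
4 shelves opened.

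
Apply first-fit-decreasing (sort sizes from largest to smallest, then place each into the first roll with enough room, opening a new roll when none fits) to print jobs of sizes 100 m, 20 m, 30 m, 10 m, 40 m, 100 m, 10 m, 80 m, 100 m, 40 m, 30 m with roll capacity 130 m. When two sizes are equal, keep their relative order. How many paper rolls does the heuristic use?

Sorted descending: 100, 100, 100, 80, 40, 40, 30, 30, 20, 10, 10.
  100 → roll 1 (new)  [load 100/130]
  100 → roll 2 (new)  [load 100/130]
  100 → roll 3 (new)  [load 100/130]
  80 → roll 4 (new)  [load 80/130]
  40 → roll 4  [load 120/130]
  40 → roll 5 (new)  [load 40/130]
  30 → roll 1  [load 130/130]
  30 → roll 2  [load 130/130]
  20 → roll 3  [load 120/130]
  10 → roll 3  [load 130/130]
  10 → roll 4  [load 130/130]
5 paper rolls opened.

5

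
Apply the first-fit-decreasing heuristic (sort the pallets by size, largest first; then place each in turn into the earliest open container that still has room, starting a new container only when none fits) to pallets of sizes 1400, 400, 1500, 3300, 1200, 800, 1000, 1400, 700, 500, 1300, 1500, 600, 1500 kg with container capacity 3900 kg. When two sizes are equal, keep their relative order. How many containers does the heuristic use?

Sorted descending: 3300, 1500, 1500, 1500, 1400, 1400, 1300, 1200, 1000, 800, 700, 600, 500, 400.
  3300 → container 1 (new)  [load 3300/3900]
  1500 → container 2 (new)  [load 1500/3900]
  1500 → container 2  [load 3000/3900]
  1500 → container 3 (new)  [load 1500/3900]
  1400 → container 3  [load 2900/3900]
  1400 → container 4 (new)  [load 1400/3900]
  1300 → container 4  [load 2700/3900]
  1200 → container 4  [load 3900/3900]
  1000 → container 3  [load 3900/3900]
  800 → container 2  [load 3800/3900]
  700 → container 5 (new)  [load 700/3900]
  600 → container 1  [load 3900/3900]
  500 → container 5  [load 1200/3900]
  400 → container 5  [load 1600/3900]
5 containers opened.

5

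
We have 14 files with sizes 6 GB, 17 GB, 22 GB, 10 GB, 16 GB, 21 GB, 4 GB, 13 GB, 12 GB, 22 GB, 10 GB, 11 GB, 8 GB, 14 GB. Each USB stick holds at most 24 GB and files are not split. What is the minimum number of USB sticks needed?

Total = 22 + 22 + 21 + 17 + 16 + 14 + 13 + 12 + 11 + 10 + 10 + 8 + 6 + 4 = 186 GB.
Lower bound: ⌈186/24⌉ = 8 USB sticks.
A packing using 9 USB sticks:
  USB stick 1: 22 = 22
  USB stick 2: 22 = 22
  USB stick 3: 21 = 21
  USB stick 4: 17 + 6 = 23
  USB stick 5: 16 + 8 = 24
  USB stick 6: 14 + 10 = 24
  USB stick 7: 13 + 11 = 24
  USB stick 8: 12 + 10 = 22
  USB stick 9: 4 = 4
No arrangement into 8 USB sticks stays within capacity, so 9 is optimal.

9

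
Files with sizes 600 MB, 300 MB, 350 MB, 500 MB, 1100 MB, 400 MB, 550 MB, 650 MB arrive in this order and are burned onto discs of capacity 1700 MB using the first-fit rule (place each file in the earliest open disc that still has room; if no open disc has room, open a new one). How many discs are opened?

  600 → disc 1 (new)  [load 600/1700]
  300 → disc 1  [load 900/1700]
  350 → disc 1  [load 1250/1700]
  500 → disc 2 (new)  [load 500/1700]
  1100 → disc 2  [load 1600/1700]
  400 → disc 1  [load 1650/1700]
  550 → disc 3 (new)  [load 550/1700]
  650 → disc 3  [load 1200/1700]
3 discs opened.

3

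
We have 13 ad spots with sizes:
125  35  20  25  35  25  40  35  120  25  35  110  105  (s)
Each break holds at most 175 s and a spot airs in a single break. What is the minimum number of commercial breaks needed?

Total = 125 + 120 + 110 + 105 + 40 + 35 + 35 + 35 + 35 + 25 + 25 + 25 + 20 = 735 s.
Lower bound: ⌈735/175⌉ = 5 commercial breaks.
A packing using 5 commercial breaks:
  break 1: 125 + 40 = 165
  break 2: 120 + 35 + 20 = 175
  break 3: 110 + 35 + 25 = 170
  break 4: 105 + 35 + 35 = 175
  break 5: 25 + 25 = 50
This matches the lower bound, so 5 is optimal.

5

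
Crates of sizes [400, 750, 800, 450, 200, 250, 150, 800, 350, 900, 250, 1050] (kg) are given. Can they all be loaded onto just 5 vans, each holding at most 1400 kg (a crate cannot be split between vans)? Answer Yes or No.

A valid assignment using 5 vans:
  van 1: 1050 + 350 = 1400
  van 2: 900 + 450 = 1350
  van 3: 800 + 400 + 200 = 1400
  van 4: 800 + 250 + 250 = 1300
  van 5: 750 + 150 = 900
Every load is within 1400 kg, so 5 vans suffice.

Yes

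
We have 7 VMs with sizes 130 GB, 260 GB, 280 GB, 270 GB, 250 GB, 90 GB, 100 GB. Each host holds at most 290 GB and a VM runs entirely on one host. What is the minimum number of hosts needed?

Total = 280 + 270 + 260 + 250 + 130 + 100 + 90 = 1380 GB.
Lower bound: ⌈1380/290⌉ = 5 hosts.
A packing using 6 hosts:
  host 1: 280 = 280
  host 2: 270 = 270
  host 3: 260 = 260
  host 4: 250 = 250
  host 5: 130 + 100 = 230
  host 6: 90 = 90
No arrangement into 5 hosts stays within capacity, so 6 is optimal.

6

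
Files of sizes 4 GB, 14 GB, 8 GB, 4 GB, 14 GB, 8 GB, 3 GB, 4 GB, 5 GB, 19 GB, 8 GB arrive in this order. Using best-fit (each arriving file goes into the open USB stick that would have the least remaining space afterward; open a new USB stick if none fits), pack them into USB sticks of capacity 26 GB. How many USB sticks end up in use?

4

  4 → USB stick 1 (new)  [load 4/26]
  14 → USB stick 1  [load 18/26]
  8 → USB stick 1  [load 26/26]
  4 → USB stick 2 (new)  [load 4/26]
  14 → USB stick 2  [load 18/26]
  8 → USB stick 2  [load 26/26]
  3 → USB stick 3 (new)  [load 3/26]
  4 → USB stick 3  [load 7/26]
  5 → USB stick 3  [load 12/26]
  19 → USB stick 4 (new)  [load 19/26]
  8 → USB stick 3  [load 20/26]
4 USB sticks opened.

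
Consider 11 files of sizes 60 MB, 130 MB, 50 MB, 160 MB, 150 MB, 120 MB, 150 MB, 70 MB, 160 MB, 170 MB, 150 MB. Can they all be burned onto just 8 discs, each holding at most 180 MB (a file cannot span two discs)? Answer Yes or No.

No

Total = 1370 MB; ⌈1370/180⌉ = 8.
The bound of 8 does not rule out 8, but exhaustive search shows no assignment into 8 discs of capacity 180 MB exists — the minimum is 9.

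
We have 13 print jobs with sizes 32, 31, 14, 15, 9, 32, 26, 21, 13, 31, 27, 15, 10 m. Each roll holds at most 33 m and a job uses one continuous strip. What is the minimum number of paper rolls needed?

10

Total = 32 + 32 + 31 + 31 + 27 + 26 + 21 + 15 + 15 + 14 + 13 + 10 + 9 = 276 m.
Lower bound: ⌈276/33⌉ = 9 paper rolls.
A packing using 10 paper rolls:
  roll 1: 32 = 32
  roll 2: 32 = 32
  roll 3: 31 = 31
  roll 4: 31 = 31
  roll 5: 27 = 27
  roll 6: 26 = 26
  roll 7: 21 + 10 = 31
  roll 8: 15 + 15 = 30
  roll 9: 14 + 13 = 27
  roll 10: 9 = 9
No arrangement into 9 paper rolls stays within capacity, so 10 is optimal.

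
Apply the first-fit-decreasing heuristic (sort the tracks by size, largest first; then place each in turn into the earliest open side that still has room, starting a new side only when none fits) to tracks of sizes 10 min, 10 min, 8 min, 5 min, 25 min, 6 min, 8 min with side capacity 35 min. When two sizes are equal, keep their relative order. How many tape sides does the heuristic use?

Sorted descending: 25, 10, 10, 8, 8, 6, 5.
  25 → side 1 (new)  [load 25/35]
  10 → side 1  [load 35/35]
  10 → side 2 (new)  [load 10/35]
  8 → side 2  [load 18/35]
  8 → side 2  [load 26/35]
  6 → side 2  [load 32/35]
  5 → side 3 (new)  [load 5/35]
3 tape sides opened.

3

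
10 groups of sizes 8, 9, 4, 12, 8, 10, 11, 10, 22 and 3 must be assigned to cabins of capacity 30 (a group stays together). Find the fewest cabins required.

Total = 22 + 12 + 11 + 10 + 10 + 9 + 8 + 8 + 4 + 3 = 97.
Lower bound: ⌈97/30⌉ = 4 cabins.
A packing using 4 cabins:
  cabin 1: 22 + 8 = 30
  cabin 2: 12 + 11 + 4 + 3 = 30
  cabin 3: 10 + 10 + 9 = 29
  cabin 4: 8 = 8
This matches the lower bound, so 4 is optimal.

4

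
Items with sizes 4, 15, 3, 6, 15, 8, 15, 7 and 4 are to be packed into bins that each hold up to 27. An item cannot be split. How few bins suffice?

Total = 15 + 15 + 15 + 8 + 7 + 6 + 4 + 4 + 3 = 77.
Lower bound: ⌈77/27⌉ = 3 bins.
A packing using 3 bins:
  bin 1: 15 + 8 + 4 = 27
  bin 2: 15 + 7 + 4 = 26
  bin 3: 15 + 6 + 3 = 24
This matches the lower bound, so 3 is optimal.

3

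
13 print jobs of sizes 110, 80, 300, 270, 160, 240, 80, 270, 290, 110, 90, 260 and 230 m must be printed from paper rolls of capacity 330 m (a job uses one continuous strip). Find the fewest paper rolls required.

9

Total = 300 + 290 + 270 + 270 + 260 + 240 + 230 + 160 + 110 + 110 + 90 + 80 + 80 = 2490 m.
Lower bound: ⌈2490/330⌉ = 8 paper rolls.
A packing using 9 paper rolls:
  roll 1: 300 = 300
  roll 2: 290 = 290
  roll 3: 270 = 270
  roll 4: 270 = 270
  roll 5: 260 = 260
  roll 6: 240 + 90 = 330
  roll 7: 230 + 80 = 310
  roll 8: 160 + 110 = 270
  roll 9: 110 + 80 = 190
No arrangement into 8 paper rolls stays within capacity, so 9 is optimal.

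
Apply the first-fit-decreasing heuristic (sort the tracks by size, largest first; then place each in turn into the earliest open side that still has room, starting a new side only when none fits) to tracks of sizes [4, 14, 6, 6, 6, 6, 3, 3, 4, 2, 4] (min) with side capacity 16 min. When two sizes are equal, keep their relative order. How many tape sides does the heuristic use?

Sorted descending: 14, 6, 6, 6, 6, 4, 4, 4, 3, 3, 2.
  14 → side 1 (new)  [load 14/16]
  6 → side 2 (new)  [load 6/16]
  6 → side 2  [load 12/16]
  6 → side 3 (new)  [load 6/16]
  6 → side 3  [load 12/16]
  4 → side 2  [load 16/16]
  4 → side 3  [load 16/16]
  4 → side 4 (new)  [load 4/16]
  3 → side 4  [load 7/16]
  3 → side 4  [load 10/16]
  2 → side 1  [load 16/16]
4 tape sides opened.

4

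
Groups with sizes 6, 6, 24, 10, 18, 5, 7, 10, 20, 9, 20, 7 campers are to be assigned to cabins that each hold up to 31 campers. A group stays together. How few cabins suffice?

5

Total = 24 + 20 + 20 + 18 + 10 + 10 + 9 + 7 + 7 + 6 + 6 + 5 = 142 campers.
Lower bound: ⌈142/31⌉ = 5 cabins.
A packing using 5 cabins:
  cabin 1: 24 + 7 = 31
  cabin 2: 20 + 10 = 30
  cabin 3: 20 + 10 = 30
  cabin 4: 18 + 9 = 27
  cabin 5: 7 + 6 + 6 + 5 = 24
This matches the lower bound, so 5 is optimal.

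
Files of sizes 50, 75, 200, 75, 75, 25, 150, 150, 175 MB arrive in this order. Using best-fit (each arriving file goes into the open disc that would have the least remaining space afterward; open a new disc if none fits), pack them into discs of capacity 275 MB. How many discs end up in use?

  50 → disc 1 (new)  [load 50/275]
  75 → disc 1  [load 125/275]
  200 → disc 2 (new)  [load 200/275]
  75 → disc 2  [load 275/275]
  75 → disc 1  [load 200/275]
  25 → disc 1  [load 225/275]
  150 → disc 3 (new)  [load 150/275]
  150 → disc 4 (new)  [load 150/275]
  175 → disc 5 (new)  [load 175/275]
5 discs opened.

5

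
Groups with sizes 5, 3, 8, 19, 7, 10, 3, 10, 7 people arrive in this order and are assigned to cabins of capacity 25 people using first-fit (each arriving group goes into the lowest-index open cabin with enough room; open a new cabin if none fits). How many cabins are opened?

  5 → cabin 1 (new)  [load 5/25]
  3 → cabin 1  [load 8/25]
  8 → cabin 1  [load 16/25]
  19 → cabin 2 (new)  [load 19/25]
  7 → cabin 1  [load 23/25]
  10 → cabin 3 (new)  [load 10/25]
  3 → cabin 2  [load 22/25]
  10 → cabin 3  [load 20/25]
  7 → cabin 4 (new)  [load 7/25]
4 cabins opened.

4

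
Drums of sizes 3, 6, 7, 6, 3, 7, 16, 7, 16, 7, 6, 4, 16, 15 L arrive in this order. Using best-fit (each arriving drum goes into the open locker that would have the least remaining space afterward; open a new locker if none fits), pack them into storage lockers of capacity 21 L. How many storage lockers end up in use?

  3 → locker 1 (new)  [load 3/21]
  6 → locker 1  [load 9/21]
  7 → locker 1  [load 16/21]
  6 → locker 2 (new)  [load 6/21]
  3 → locker 1  [load 19/21]
  7 → locker 2  [load 13/21]
  16 → locker 3 (new)  [load 16/21]
  7 → locker 2  [load 20/21]
  16 → locker 4 (new)  [load 16/21]
  7 → locker 5 (new)  [load 7/21]
  6 → locker 5  [load 13/21]
  4 → locker 3  [load 20/21]
  16 → locker 6 (new)  [load 16/21]
  15 → locker 7 (new)  [load 15/21]
7 storage lockers opened.

7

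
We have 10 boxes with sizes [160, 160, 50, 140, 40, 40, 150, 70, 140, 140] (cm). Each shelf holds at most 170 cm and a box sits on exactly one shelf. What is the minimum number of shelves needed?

8

Total = 160 + 160 + 150 + 140 + 140 + 140 + 70 + 50 + 40 + 40 = 1090 cm.
Lower bound: ⌈1090/170⌉ = 7 shelves.
A packing using 8 shelves:
  shelf 1: 160 = 160
  shelf 2: 160 = 160
  shelf 3: 150 = 150
  shelf 4: 140 = 140
  shelf 5: 140 = 140
  shelf 6: 140 = 140
  shelf 7: 70 + 50 + 40 = 160
  shelf 8: 40 = 40
No arrangement into 7 shelves stays within capacity, so 8 is optimal.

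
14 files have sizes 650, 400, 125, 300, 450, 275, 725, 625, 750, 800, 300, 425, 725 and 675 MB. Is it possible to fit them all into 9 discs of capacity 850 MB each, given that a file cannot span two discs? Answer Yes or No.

Total = 7225 MB; ⌈7225/850⌉ = 9.
The bound of 9 does not rule out 9, but exhaustive search shows no assignment into 9 discs of capacity 850 MB exists — the minimum is 10.

No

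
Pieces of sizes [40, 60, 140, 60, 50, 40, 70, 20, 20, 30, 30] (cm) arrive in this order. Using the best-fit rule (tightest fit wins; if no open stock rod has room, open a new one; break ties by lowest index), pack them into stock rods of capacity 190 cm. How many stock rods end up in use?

  40 → stock rod 1 (new)  [load 40/190]
  60 → stock rod 1  [load 100/190]
  140 → stock rod 2 (new)  [load 140/190]
  60 → stock rod 1  [load 160/190]
  50 → stock rod 2  [load 190/190]
  40 → stock rod 3 (new)  [load 40/190]
  70 → stock rod 3  [load 110/190]
  20 → stock rod 1  [load 180/190]
  20 → stock rod 3  [load 130/190]
  30 → stock rod 3  [load 160/190]
  30 → stock rod 3  [load 190/190]
3 stock rods opened.

3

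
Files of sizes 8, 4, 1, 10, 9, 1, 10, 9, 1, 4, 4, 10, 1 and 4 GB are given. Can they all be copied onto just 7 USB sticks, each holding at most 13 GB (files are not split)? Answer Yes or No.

Yes

A valid assignment using 7 USB sticks:
  USB stick 1: 10 + 1 + 1 + 1 = 13
  USB stick 2: 10 + 1 = 11
  USB stick 3: 10 = 10
  USB stick 4: 9 + 4 = 13
  USB stick 5: 9 + 4 = 13
  USB stick 6: 8 + 4 = 12
  USB stick 7: 4 = 4
Every load is within 13 GB, so 7 USB sticks suffice.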